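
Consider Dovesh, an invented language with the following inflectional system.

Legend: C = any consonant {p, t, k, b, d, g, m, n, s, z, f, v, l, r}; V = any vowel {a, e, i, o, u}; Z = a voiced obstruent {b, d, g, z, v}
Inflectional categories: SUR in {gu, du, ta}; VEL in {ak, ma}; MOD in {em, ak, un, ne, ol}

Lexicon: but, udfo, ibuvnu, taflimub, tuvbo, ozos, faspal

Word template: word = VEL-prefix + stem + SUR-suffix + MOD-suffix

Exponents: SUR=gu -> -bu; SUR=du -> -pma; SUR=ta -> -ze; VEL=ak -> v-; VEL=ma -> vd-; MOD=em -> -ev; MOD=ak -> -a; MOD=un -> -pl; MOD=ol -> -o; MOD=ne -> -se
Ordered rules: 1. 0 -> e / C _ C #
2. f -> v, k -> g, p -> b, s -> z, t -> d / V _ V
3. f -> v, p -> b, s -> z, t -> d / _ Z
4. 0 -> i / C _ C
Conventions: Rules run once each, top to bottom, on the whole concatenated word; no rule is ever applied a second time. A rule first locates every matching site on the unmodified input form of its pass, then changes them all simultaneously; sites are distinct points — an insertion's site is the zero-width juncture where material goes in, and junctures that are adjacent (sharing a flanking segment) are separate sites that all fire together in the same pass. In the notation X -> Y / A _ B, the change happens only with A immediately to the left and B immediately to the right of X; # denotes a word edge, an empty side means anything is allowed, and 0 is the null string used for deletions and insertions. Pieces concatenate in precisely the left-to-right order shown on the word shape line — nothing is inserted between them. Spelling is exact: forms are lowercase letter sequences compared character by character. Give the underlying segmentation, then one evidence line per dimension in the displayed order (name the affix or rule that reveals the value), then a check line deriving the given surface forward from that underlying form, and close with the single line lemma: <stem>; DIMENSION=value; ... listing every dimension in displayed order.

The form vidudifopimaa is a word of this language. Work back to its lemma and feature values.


underlying: vd-udfo-pma-a
SUR=du - signalled by the affix -pma
VEL=ma - signalled by the affix vd-
MOD=ak - signalled by the affix -a
check: vdudfopmaa -> vdudfopmaa -> vdudfopmaa -> vdudfopmaa -> vidudifopimaa
lemma: udfo; SUR=du; VEL=ma; MOD=ak


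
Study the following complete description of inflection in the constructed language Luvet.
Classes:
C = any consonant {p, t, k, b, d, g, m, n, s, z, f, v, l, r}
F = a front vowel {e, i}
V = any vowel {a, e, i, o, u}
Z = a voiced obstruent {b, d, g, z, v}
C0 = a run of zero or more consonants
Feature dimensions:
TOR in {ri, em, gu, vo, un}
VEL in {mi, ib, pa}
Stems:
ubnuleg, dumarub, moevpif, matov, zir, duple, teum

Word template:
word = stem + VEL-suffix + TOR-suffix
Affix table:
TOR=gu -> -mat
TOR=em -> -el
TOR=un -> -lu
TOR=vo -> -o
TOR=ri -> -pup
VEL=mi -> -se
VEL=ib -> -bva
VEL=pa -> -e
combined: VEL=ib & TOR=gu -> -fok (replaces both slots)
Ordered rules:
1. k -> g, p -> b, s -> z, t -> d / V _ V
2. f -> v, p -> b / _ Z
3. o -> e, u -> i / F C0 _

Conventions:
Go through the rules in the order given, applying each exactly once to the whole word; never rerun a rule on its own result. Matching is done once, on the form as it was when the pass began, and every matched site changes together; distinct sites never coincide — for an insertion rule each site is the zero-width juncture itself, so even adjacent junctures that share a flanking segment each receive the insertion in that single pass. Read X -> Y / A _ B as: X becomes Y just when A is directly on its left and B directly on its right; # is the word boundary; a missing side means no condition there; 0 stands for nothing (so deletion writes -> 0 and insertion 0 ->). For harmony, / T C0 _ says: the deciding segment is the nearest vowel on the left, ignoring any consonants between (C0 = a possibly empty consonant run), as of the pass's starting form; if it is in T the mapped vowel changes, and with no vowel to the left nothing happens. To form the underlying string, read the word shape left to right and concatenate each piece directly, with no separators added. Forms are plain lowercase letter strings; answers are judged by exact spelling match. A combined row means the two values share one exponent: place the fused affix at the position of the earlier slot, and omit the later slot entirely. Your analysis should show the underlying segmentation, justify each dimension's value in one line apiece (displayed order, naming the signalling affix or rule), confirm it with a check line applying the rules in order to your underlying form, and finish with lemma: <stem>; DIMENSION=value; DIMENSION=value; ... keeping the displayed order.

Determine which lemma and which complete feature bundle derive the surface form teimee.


underlying: teum-e-o
TOR=vo - signalled by the affix -o
VEL=pa - signalled by the affix -e
check: teumeo -> teumeo -> teumeo -> teimee
lemma: teum; TOR=vo; VEL=pa


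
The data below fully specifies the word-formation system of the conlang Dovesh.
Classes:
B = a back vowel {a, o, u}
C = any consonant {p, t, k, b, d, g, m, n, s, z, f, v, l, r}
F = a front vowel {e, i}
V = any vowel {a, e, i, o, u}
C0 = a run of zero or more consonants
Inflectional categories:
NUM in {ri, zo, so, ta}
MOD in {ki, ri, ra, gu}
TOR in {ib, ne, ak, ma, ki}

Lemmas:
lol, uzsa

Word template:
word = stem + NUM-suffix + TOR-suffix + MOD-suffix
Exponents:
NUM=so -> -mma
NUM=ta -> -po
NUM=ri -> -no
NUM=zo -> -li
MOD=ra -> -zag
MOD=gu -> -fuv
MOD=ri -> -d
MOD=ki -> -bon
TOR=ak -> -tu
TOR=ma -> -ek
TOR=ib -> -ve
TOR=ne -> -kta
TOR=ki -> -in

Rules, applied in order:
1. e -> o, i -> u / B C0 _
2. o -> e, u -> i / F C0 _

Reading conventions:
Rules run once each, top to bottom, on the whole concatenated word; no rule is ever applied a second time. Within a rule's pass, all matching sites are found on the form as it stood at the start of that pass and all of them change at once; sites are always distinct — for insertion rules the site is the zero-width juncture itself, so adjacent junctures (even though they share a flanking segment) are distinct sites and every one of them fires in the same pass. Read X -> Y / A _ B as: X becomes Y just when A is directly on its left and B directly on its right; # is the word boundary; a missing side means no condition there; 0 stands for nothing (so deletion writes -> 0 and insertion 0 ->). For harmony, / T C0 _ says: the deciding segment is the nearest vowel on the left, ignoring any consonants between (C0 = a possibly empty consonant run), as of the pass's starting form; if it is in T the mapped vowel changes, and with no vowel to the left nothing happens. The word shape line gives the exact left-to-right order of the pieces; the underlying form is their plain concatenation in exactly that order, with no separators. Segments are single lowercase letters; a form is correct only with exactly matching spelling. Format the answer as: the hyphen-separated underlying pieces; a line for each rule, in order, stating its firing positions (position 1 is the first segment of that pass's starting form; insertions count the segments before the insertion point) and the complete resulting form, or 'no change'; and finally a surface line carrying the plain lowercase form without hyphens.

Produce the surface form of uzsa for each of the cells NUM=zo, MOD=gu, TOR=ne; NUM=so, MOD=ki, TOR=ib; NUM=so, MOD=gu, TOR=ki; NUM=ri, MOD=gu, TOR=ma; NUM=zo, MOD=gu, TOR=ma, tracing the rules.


cell NUM=zo, MOD=gu, TOR=ne:
underlying: uzsa-li-kta-fuv
1. e -> o, i -> u / B C0 _: fires at position(s) 6: uzsaluktafuv
2. o -> e, u -> i / F C0 _: no change
surface: uzsaluktafuv

cell NUM=so, MOD=ki, TOR=ib:
underlying: uzsa-mma-ve-bon
1. e -> o, i -> u / B C0 _: fires at position(s) 9: uzsammavobon
2. o -> e, u -> i / F C0 _: no change
surface: uzsammavobon

cell NUM=so, MOD=gu, TOR=ki:
underlying: uzsa-mma-in-fuv
1. e -> o, i -> u / B C0 _: fires at position(s) 8: uzsammaunfuv
2. o -> e, u -> i / F C0 _: no change
surface: uzsammaunfuv

cell NUM=ri, MOD=gu, TOR=ma:
underlying: uzsa-no-ek-fuv
1. e -> o, i -> u / B C0 _: fires at position(s) 7: uzsanookfuv
2. o -> e, u -> i / F C0 _: no change
surface: uzsanookfuv

cell NUM=zo, MOD=gu, TOR=ma:
underlying: uzsa-li-ek-fuv
1. e -> o, i -> u / B C0 _: fires at position(s) 6: uzsaluekfuv
2. o -> e, u -> i / F C0 _: fires at position(s) 10: uzsaluekfiv
surface: uzsaluekfiv


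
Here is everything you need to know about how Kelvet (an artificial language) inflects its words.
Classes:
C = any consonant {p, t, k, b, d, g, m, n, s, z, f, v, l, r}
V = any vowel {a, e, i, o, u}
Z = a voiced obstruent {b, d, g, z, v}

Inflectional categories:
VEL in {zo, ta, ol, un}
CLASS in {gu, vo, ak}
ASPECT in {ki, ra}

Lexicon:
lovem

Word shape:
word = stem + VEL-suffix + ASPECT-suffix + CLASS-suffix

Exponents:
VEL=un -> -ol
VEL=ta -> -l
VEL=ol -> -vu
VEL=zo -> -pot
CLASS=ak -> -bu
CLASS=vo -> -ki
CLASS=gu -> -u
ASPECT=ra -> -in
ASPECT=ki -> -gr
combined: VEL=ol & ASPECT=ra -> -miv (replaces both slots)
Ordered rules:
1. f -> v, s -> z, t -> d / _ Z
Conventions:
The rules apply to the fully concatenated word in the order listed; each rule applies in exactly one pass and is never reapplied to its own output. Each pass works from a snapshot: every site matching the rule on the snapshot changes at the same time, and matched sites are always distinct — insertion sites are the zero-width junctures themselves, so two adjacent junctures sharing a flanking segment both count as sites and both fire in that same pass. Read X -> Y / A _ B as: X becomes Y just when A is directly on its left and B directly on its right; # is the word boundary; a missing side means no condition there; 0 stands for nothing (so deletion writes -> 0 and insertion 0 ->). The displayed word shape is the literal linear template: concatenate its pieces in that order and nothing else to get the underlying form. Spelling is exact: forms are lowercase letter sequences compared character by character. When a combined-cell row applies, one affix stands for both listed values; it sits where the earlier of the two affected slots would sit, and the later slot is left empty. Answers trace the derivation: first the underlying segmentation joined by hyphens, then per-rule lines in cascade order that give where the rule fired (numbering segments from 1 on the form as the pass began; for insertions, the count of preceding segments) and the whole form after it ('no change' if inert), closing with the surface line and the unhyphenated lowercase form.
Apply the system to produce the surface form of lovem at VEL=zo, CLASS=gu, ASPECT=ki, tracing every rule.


underlying: lovem-pot-gr-u
1. f -> v, s -> z, t -> d / _ Z: fires at position(s) 8: lovempodgru
surface: lovempodgru


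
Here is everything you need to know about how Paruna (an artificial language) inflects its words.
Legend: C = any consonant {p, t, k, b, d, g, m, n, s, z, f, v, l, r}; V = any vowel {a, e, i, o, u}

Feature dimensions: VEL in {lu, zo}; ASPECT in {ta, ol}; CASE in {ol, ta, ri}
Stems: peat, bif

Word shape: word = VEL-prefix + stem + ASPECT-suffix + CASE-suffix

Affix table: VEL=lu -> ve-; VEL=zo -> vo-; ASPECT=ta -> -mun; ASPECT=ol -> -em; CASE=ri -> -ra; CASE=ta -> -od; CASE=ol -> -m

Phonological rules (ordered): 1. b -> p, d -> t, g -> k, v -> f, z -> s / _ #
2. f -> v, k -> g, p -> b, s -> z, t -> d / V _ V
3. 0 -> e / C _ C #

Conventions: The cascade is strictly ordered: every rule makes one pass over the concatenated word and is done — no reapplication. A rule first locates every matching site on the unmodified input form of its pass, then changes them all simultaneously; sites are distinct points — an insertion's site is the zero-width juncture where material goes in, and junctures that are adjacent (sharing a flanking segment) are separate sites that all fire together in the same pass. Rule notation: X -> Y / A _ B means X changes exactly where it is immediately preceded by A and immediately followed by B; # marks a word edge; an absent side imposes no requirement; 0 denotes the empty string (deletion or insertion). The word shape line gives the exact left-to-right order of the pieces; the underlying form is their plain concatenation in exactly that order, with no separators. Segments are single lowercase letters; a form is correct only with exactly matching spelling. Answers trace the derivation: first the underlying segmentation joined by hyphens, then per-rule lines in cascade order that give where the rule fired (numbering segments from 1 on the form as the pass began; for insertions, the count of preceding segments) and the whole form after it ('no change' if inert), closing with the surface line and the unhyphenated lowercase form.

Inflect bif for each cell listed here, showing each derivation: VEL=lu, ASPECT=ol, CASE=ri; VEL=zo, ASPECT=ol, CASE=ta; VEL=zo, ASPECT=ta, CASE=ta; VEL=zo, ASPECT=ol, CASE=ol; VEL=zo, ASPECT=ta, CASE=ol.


cell VEL=lu, ASPECT=ol, CASE=ri:
underlying: ve-bif-em-ra
1. b -> p, d -> t, g -> k, v -> f, z -> s / _ #: no change
2. f -> v, k -> g, p -> b, s -> z, t -> d / V _ V: fires at position(s) 5: vebivemra
3. 0 -> e / C _ C #: no change
surface: vebivemra

cell VEL=zo, ASPECT=ol, CASE=ta:
underlying: vo-bif-em-od
1. b -> p, d -> t, g -> k, v -> f, z -> s / _ #: fires at position(s) 9: vobifemot
2. f -> v, k -> g, p -> b, s -> z, t -> d / V _ V: fires at position(s) 5: vobivemot
3. 0 -> e / C _ C #: no change
surface: vobivemot

cell VEL=zo, ASPECT=ta, CASE=ta:
underlying: vo-bif-mun-od
1. b -> p, d -> t, g -> k, v -> f, z -> s / _ #: fires at position(s) 10: vobifmunot
2. f -> v, k -> g, p -> b, s -> z, t -> d / V _ V: no change
3. 0 -> e / C _ C #: no change
surface: vobifmunot

cell VEL=zo, ASPECT=ol, CASE=ol:
underlying: vo-bif-em-m
1. b -> p, d -> t, g -> k, v -> f, z -> s / _ #: no change
2. f -> v, k -> g, p -> b, s -> z, t -> d / V _ V: fires at position(s) 5: vobivemm
3. 0 -> e / C _ C #: inserts after position(s) 7: vobivemem
surface: vobivemem

cell VEL=zo, ASPECT=ta, CASE=ol:
underlying: vo-bif-mun-m
1. b -> p, d -> t, g -> k, v -> f, z -> s / _ #: no change
2. f -> v, k -> g, p -> b, s -> z, t -> d / V _ V: no change
3. 0 -> e / C _ C #: inserts after position(s) 8: vobifmunem
surface: vobifmunem


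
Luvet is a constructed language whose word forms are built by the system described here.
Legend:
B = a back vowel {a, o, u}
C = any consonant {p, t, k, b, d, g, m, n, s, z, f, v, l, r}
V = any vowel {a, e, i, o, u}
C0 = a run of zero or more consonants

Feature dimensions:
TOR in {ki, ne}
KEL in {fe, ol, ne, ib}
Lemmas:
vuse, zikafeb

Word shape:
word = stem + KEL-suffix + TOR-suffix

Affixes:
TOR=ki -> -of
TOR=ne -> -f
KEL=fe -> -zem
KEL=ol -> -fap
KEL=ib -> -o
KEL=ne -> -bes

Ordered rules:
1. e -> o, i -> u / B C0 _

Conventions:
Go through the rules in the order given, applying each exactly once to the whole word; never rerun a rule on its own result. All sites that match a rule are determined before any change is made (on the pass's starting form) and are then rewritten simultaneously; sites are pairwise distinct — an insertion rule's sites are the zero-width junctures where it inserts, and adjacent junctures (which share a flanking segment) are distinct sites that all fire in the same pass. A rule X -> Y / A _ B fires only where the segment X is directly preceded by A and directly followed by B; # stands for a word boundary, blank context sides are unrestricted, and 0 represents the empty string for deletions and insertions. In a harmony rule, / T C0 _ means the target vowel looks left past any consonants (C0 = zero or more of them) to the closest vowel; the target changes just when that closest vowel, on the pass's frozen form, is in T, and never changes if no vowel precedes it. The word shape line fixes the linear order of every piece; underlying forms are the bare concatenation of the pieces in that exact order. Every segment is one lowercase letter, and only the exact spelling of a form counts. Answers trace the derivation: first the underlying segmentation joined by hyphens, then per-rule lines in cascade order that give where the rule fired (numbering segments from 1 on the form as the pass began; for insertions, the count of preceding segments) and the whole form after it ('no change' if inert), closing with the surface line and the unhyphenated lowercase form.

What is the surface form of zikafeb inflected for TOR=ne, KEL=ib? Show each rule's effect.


underlying: zikafeb-o-f
1. e -> o, i -> u / B C0 _: fires at position(s) 6: zikafobof
surface: zikafobof


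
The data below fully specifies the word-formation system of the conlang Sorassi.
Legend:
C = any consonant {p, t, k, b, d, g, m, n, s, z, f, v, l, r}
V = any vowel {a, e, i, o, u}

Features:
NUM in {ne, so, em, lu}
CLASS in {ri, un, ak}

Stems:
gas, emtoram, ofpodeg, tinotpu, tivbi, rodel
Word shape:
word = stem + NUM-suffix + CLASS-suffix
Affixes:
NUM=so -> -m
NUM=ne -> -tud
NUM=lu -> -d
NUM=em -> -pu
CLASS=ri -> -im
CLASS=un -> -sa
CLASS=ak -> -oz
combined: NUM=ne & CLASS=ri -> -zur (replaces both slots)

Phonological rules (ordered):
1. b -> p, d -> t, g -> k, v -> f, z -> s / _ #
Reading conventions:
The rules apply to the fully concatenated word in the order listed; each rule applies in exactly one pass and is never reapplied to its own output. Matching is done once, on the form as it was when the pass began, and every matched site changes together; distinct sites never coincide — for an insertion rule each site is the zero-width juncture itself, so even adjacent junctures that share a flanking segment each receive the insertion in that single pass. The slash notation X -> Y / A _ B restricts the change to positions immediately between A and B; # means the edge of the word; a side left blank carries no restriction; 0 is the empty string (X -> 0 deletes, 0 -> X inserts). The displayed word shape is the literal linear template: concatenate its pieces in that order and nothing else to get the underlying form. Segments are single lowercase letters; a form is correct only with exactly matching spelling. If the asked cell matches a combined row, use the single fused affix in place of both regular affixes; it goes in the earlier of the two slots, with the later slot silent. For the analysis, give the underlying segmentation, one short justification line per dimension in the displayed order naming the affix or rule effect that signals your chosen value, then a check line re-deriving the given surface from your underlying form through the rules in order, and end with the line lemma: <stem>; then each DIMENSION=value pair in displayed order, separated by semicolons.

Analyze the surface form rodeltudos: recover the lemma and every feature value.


underlying: rodel-tud-oz
NUM=ne - signalled by the affix -tud
CLASS=ak - signalled by the affix -oz
check: rodeltudoz -> rodeltudos
lemma: rodel; NUM=ne; CLASS=ak


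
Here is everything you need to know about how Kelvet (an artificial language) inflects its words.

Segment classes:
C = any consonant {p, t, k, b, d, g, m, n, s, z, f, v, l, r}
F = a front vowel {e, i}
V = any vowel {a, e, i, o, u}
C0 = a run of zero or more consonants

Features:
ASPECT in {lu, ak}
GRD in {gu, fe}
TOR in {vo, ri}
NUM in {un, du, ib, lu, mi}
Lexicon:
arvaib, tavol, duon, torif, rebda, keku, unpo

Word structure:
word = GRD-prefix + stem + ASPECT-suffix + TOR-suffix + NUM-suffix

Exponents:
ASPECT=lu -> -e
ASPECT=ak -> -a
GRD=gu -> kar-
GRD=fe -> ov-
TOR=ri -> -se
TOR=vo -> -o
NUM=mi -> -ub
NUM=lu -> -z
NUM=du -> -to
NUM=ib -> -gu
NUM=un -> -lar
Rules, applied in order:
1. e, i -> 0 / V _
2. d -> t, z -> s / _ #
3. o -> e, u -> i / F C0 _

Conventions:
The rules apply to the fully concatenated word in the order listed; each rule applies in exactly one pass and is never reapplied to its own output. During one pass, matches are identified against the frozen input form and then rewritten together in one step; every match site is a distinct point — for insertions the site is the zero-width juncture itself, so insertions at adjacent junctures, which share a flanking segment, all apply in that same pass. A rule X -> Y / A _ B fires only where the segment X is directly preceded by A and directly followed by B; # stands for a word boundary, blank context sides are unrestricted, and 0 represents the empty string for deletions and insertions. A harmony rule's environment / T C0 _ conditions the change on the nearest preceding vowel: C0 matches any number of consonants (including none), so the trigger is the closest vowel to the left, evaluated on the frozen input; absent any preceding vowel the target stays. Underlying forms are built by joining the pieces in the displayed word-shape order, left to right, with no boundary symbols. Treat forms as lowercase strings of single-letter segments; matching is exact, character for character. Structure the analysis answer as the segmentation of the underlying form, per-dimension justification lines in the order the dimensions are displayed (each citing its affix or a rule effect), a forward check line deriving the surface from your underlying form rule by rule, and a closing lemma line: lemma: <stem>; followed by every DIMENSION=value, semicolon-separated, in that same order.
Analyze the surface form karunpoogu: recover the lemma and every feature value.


underlying: kar-unpo-e-o-gu
ASPECT=lu - signalled by the affix -e
GRD=gu - signalled by the affix kar-
TOR=vo - signalled by the affix -o
NUM=ib - signalled by the affix -gu
check: karunpoeogu -> karunpoogu -> karunpoogu -> karunpoogu
lemma: unpo; ASPECT=lu; GRD=gu; TOR=vo; NUM=ib


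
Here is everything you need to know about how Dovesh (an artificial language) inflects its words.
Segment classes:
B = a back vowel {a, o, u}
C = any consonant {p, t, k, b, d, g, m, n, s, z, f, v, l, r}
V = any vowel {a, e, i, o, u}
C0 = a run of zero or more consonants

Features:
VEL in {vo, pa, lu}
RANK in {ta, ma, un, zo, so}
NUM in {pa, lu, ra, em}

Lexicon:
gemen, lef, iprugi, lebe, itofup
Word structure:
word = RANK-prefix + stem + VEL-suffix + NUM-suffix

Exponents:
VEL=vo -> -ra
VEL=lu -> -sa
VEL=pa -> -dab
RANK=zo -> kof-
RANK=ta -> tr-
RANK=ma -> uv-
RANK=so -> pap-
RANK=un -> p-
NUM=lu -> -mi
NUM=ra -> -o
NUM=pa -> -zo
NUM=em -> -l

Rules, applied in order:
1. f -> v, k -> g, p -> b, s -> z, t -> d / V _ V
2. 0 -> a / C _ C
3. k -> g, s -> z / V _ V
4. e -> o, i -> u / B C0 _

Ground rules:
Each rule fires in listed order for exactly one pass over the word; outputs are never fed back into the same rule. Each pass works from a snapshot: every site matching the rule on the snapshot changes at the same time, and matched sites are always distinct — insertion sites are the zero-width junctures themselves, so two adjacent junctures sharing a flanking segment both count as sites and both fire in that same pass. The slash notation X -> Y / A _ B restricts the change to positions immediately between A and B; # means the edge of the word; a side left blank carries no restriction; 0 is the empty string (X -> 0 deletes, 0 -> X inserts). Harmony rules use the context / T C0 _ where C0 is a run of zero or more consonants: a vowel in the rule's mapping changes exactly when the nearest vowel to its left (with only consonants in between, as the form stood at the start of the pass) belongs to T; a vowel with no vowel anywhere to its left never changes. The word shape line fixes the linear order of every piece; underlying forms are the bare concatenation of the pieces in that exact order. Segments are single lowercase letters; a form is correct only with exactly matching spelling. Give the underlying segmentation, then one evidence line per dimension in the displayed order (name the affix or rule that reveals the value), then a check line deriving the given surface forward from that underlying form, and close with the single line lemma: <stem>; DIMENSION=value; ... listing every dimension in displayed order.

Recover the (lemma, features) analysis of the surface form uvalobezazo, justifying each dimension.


underlying: uv-lebe-sa-zo
VEL=lu - signalled by the affix -sa
RANK=ma - signalled by the affix uv-
NUM=pa - signalled by the affix -zo
check: uvlebesazo -> uvlebezazo -> uvalebezazo -> uvalebezazo -> uvalobezazo
lemma: lebe; VEL=lu; RANK=ma; NUM=pa


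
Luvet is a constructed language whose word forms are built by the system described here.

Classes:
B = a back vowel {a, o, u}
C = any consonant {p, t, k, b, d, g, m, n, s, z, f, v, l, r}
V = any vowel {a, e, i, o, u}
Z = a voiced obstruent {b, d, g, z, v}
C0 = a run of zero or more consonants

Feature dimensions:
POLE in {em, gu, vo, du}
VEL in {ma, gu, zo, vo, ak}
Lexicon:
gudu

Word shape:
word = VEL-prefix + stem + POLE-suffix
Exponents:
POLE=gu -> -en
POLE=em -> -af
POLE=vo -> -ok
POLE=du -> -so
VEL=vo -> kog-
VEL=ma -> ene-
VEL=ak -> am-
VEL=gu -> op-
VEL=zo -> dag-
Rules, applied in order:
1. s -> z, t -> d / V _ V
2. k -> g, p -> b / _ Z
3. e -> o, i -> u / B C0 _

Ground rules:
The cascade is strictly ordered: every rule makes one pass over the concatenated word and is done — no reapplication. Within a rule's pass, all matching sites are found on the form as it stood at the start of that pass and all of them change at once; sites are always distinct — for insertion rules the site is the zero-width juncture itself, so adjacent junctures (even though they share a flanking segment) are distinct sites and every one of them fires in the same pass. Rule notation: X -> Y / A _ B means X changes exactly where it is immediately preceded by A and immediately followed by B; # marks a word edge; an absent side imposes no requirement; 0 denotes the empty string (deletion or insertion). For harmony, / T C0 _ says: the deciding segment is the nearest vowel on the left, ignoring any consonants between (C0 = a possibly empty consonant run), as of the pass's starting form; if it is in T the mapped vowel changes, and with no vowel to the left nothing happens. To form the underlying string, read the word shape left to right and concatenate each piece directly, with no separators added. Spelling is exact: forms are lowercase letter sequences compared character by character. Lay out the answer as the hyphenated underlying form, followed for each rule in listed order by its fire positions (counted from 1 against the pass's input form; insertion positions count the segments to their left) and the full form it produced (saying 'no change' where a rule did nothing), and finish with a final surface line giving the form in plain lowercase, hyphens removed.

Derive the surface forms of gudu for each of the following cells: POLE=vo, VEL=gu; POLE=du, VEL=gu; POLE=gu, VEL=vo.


cell POLE=vo, VEL=gu:
underlying: op-gudu-ok
1. s -> z, t -> d / V _ V: no change
2. k -> g, p -> b / _ Z: fires at position(s) 2: obguduok
3. e -> o, i -> u / B C0 _: no change
surface: obguduok

cell POLE=du, VEL=gu:
underlying: op-gudu-so
1. s -> z, t -> d / V _ V: fires at position(s) 7: opguduzo
2. k -> g, p -> b / _ Z: fires at position(s) 2: obguduzo
3. e -> o, i -> u / B C0 _: no change
surface: obguduzo

cell POLE=gu, VEL=vo:
underlying: kog-gudu-en
1. s -> z, t -> d / V _ V: no change
2. k -> g, p -> b / _ Z: no change
3. e -> o, i -> u / B C0 _: fires at position(s) 8: kogguduon
surface: kogguduon


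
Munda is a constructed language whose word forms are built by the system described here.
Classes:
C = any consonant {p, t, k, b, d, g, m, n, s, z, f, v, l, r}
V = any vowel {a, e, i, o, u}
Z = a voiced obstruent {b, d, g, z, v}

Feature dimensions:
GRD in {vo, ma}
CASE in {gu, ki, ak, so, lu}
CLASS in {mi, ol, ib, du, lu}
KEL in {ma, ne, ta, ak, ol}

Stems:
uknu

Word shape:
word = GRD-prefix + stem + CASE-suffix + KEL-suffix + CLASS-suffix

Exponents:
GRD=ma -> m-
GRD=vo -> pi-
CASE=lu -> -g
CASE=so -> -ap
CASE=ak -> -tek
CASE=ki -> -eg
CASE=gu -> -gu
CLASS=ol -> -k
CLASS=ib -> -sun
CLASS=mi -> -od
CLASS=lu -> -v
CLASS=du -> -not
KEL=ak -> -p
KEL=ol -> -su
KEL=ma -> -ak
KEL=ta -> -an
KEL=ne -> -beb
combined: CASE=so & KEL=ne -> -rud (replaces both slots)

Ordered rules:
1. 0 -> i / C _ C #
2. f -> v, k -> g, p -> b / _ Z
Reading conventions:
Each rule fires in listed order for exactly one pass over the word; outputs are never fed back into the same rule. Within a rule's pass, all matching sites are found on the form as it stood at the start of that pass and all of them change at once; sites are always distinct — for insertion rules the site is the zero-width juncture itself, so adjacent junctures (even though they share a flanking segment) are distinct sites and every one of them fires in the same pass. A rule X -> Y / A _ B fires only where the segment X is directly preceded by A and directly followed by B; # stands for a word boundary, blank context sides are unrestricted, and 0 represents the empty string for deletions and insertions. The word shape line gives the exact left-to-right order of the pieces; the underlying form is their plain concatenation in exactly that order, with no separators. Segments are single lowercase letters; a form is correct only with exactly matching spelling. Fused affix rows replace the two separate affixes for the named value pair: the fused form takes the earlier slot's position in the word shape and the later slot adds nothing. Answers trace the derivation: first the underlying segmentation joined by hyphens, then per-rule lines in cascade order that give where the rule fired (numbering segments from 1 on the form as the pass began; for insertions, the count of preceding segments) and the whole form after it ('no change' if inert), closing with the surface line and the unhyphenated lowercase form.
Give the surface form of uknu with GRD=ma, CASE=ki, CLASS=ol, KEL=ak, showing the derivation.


underlying: m-uknu-eg-p-k
1. 0 -> i / C _ C #: inserts after position(s) 8: muknuegpik
2. f -> v, k -> g, p -> b / _ Z: no change
surface: muknuegpik


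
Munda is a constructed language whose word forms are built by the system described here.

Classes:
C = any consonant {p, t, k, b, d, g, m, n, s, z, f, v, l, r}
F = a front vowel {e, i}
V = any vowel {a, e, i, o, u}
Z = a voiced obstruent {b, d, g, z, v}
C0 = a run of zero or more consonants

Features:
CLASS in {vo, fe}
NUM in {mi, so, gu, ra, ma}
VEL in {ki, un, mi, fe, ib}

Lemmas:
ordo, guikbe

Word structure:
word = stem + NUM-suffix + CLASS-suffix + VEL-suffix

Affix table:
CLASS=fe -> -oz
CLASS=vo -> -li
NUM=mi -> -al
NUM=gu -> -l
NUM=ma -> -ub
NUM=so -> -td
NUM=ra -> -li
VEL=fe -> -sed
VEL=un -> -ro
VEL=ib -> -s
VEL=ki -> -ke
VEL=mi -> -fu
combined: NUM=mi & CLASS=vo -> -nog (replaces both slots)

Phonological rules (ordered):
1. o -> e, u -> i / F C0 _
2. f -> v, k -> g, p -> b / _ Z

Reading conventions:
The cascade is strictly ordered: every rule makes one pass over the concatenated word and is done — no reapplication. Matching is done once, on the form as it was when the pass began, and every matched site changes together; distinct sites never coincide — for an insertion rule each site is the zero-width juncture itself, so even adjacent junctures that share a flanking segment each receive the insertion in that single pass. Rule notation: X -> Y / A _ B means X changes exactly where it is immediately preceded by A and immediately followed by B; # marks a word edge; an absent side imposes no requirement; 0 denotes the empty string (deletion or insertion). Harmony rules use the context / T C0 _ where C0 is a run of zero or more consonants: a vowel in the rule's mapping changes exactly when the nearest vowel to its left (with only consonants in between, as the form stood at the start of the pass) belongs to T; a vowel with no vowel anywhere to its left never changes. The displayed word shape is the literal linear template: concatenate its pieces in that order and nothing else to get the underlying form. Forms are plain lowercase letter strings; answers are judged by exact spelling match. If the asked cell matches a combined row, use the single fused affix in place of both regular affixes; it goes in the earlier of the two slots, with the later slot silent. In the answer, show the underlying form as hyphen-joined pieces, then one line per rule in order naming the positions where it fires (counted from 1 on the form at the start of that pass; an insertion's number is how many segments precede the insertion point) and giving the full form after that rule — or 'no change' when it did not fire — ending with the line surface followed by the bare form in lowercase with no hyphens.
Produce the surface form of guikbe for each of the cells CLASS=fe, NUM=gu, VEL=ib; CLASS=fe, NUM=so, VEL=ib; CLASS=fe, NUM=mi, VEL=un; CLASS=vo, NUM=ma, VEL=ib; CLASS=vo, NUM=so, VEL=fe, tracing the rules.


cell CLASS=fe, NUM=gu, VEL=ib:
underlying: guikbe-l-oz-s
1. o -> e, u -> i / F C0 _: fires at position(s) 8: guikbelezs
2. f -> v, k -> g, p -> b / _ Z: fires at position(s) 4: guigbelezs
surface: guigbelezs

cell CLASS=fe, NUM=so, VEL=ib:
underlying: guikbe-td-oz-s
1. o -> e, u -> i / F C0 _: fires at position(s) 9: guikbetdezs
2. f -> v, k -> g, p -> b / _ Z: fires at position(s) 4: guigbetdezs
surface: guigbetdezs

cell CLASS=fe, NUM=mi, VEL=un:
underlying: guikbe-al-oz-ro
1. o -> e, u -> i / F C0 _: no change
2. f -> v, k -> g, p -> b / _ Z: fires at position(s) 4: guigbealozro
surface: guigbealozro

cell CLASS=vo, NUM=ma, VEL=ib:
underlying: guikbe-ub-li-s
1. o -> e, u -> i / F C0 _: fires at position(s) 7: guikbeiblis
2. f -> v, k -> g, p -> b / _ Z: fires at position(s) 4: guigbeiblis
surface: guigbeiblis

cell CLASS=vo, NUM=so, VEL=fe:
underlying: guikbe-td-li-sed
1. o -> e, u -> i / F C0 _: no change
2. f -> v, k -> g, p -> b / _ Z: fires at position(s) 4: guigbetdlised
surface: guigbetdlised


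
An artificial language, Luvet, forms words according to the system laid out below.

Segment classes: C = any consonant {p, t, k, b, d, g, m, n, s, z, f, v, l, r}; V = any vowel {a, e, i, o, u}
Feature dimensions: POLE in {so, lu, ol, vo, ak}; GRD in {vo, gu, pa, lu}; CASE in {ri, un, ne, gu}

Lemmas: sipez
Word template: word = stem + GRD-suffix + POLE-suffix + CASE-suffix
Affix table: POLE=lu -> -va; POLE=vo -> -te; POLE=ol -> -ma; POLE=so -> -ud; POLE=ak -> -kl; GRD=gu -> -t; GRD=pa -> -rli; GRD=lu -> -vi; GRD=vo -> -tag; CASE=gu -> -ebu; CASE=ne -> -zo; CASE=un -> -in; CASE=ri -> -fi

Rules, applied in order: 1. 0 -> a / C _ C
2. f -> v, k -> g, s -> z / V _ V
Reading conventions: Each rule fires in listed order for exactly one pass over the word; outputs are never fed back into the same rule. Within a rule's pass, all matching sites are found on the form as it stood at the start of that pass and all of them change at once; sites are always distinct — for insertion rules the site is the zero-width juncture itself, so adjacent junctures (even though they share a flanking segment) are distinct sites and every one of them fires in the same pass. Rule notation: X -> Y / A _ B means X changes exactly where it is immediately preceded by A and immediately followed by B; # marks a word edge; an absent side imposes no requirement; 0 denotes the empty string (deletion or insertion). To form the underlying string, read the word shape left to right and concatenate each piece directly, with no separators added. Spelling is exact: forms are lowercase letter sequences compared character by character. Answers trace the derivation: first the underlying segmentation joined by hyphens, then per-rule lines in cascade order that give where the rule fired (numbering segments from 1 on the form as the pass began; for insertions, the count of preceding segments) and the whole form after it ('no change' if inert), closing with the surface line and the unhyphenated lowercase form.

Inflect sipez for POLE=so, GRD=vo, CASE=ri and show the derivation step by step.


underlying: sipez-tag-ud-fi
1. 0 -> a / C _ C: inserts after position(s) 5, 10: sipezatagudafi
2. f -> v, k -> g, s -> z / V _ V: fires at position(s) 13: sipezatagudavi
surface: sipezatagudavi


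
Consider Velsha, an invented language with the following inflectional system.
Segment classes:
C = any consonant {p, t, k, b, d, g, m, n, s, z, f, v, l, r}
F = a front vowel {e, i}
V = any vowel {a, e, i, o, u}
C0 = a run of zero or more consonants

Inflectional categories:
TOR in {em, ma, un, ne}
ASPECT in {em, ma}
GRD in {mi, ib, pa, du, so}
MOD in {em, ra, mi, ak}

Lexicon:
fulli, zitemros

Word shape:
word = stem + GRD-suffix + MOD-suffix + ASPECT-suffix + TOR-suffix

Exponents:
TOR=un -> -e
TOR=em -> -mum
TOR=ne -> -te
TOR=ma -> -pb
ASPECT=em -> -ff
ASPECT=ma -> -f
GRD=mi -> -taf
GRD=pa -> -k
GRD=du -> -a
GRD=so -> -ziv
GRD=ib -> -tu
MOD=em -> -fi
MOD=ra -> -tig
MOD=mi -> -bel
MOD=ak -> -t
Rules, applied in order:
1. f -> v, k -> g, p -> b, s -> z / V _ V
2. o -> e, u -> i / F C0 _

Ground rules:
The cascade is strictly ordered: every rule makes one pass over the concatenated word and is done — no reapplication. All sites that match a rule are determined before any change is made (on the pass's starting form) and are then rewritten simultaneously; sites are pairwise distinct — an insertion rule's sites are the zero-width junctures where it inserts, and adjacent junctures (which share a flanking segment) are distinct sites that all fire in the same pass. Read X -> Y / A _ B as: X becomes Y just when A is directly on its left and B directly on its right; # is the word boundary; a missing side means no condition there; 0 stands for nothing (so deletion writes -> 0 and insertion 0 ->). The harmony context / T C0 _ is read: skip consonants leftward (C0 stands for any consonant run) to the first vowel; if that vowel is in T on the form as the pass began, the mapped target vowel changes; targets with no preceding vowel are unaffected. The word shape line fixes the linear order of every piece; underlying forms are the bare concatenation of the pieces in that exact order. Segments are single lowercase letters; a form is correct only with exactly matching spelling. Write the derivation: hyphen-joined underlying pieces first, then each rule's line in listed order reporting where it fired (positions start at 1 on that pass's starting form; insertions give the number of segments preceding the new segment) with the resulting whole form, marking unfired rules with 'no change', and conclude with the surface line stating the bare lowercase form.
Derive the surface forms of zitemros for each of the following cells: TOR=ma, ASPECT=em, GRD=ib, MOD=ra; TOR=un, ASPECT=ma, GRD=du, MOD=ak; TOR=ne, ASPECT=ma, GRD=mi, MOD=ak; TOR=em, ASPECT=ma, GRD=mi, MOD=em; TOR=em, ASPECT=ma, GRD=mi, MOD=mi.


cell TOR=ma, ASPECT=em, GRD=ib, MOD=ra:
underlying: zitemros-tu-tig-ff-pb
1. f -> v, k -> g, p -> b, s -> z / V _ V: no change
2. o -> e, u -> i / F C0 _: fires at position(s) 7: zitemrestutigffpb
surface: zitemrestutigffpb

cell TOR=un, ASPECT=ma, GRD=du, MOD=ak:
underlying: zitemros-a-t-f-e
1. f -> v, k -> g, p -> b, s -> z / V _ V: fires at position(s) 8: zitemrozatfe
2. o -> e, u -> i / F C0 _: fires at position(s) 7: zitemrezatfe
surface: zitemrezatfe

cell TOR=ne, ASPECT=ma, GRD=mi, MOD=ak:
underlying: zitemros-taf-t-f-te
1. f -> v, k -> g, p -> b, s -> z / V _ V: no change
2. o -> e, u -> i / F C0 _: fires at position(s) 7: zitemrestaftfte
surface: zitemrestaftfte

cell TOR=em, ASPECT=ma, GRD=mi, MOD=em:
underlying: zitemros-taf-fi-f-mum
1. f -> v, k -> g, p -> b, s -> z / V _ V: no change
2. o -> e, u -> i / F C0 _: fires at position(s) 7, 16: zitemrestaffifmim
surface: zitemrestaffifmim

cell TOR=em, ASPECT=ma, GRD=mi, MOD=mi:
underlying: zitemros-taf-bel-f-mum
1. f -> v, k -> g, p -> b, s -> z / V _ V: no change
2. o -> e, u -> i / F C0 _: fires at position(s) 7, 17: zitemrestafbelfmim
surface: zitemrestafbelfmim


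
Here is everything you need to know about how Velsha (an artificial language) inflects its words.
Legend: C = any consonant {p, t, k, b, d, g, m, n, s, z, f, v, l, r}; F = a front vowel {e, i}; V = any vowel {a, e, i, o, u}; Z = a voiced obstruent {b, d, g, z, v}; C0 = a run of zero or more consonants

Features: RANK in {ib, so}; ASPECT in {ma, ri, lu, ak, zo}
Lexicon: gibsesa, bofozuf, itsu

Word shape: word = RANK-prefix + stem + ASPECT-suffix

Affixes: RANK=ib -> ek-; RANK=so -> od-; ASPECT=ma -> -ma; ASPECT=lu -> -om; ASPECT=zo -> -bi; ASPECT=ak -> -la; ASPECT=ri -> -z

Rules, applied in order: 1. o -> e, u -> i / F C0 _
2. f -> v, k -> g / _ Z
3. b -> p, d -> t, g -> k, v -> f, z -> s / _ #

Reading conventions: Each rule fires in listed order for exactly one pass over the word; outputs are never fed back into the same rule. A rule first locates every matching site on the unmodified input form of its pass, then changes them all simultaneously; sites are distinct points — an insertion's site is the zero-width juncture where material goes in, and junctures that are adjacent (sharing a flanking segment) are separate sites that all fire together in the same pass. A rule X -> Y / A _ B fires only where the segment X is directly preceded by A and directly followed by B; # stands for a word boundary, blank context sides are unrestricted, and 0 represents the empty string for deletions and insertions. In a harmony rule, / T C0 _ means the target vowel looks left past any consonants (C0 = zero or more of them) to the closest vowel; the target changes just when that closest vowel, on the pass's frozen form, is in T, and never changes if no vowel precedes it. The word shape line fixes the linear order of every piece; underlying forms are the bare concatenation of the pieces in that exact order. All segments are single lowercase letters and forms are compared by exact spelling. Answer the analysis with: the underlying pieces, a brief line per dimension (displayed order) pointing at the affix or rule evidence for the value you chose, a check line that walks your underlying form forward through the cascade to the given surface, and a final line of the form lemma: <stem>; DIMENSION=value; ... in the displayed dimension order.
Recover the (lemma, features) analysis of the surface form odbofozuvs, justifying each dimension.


underlying: od-bofozuf-z
RANK=so - signalled by the affix od-
ASPECT=ri - signalled by the affix -z
check: odbofozufz -> odbofozufz -> odbofozuvz -> odbofozuvs
lemma: bofozuf; RANK=so; ASPECT=ri
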